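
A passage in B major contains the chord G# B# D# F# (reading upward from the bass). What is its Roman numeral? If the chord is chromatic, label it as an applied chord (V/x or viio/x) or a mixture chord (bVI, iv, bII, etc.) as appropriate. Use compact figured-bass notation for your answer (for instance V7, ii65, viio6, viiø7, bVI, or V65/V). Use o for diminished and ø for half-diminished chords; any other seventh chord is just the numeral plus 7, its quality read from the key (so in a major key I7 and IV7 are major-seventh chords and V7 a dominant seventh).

V7/ii

Stacked in thirds the chord is G#-B#-D#-F#: a dominant seventh chord on G#.
G# is not a diatonic chord root with this quality in B major, but it lies a perfect fifth above C# (ii), so the chord functions as an applied dominant of ii.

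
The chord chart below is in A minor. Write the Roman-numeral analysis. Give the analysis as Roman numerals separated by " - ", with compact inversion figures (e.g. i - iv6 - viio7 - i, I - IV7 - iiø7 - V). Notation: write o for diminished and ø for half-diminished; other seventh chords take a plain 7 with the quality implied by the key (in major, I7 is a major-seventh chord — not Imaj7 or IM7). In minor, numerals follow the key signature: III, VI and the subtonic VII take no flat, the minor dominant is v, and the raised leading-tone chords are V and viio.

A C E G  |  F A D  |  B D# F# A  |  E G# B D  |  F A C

A-C-E-G: minor seventh chord on A = scale degree 1 → i7.
F-A-D: minor triad on D = scale degree 4 → iv6.
B-D#-F#-A: chromatic; B is V of V, so V7/V.
E-G#-B-D: root E is the dominant; dominant seventh chord there is V7.
F-A-C: major triad on F = scale degree 6 → VI.

i7 - iv6 - V7/V - V7 - VI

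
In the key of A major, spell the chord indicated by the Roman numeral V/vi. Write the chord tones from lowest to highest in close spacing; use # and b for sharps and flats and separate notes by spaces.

V/vi is a secondary dominant — the dominant triad of vi. vi in A major is F#, so the applied chord's root is C#, a perfect fifth above.
Building a major triad on C# gives C#-E#-G#.

C# E# G#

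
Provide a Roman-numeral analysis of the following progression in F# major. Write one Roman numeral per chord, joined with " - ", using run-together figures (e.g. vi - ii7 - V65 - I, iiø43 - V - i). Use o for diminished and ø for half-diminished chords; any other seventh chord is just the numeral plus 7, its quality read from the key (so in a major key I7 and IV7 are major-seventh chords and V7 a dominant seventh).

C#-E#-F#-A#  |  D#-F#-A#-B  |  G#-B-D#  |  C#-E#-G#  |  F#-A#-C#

I43 - IV65 - ii - V - I

C#-E#-F#-A# has root F#, degree 1 in F# major, so I43.
D#-F#-A#-B has root B, degree 4 in F# major, so IV65.
G#-B-D# has root G#, degree 2 in F# major, so ii.
C#-E#-G#: root C# is the dominant; major triad there is V.
F#-A#-C#: major triad on F# = scale degree 1 → I.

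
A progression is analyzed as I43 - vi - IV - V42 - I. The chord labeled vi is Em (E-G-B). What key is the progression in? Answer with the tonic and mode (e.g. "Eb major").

G major

The anchor chord is a minor triad on E, labeled vi.
If E is scale degree 6 and the mode makes that degree carry a minor triad, the tonic is G and the mode is major.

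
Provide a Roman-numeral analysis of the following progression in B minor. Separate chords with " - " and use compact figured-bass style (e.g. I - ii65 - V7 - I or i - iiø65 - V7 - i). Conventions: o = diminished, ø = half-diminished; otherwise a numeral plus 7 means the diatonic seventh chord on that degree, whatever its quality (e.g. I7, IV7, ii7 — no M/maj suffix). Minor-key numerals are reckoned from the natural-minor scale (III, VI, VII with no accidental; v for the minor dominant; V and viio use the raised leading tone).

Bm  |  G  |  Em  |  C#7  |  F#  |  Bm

Bm has root B, degree 1 in B minor, so i.
G has root G, degree 6 in B minor, so VI.
Em: root E is the subdominant; minor triad there is iv.
C#7: chromatic; C# is V of V, so V7/V.
F#: major triad on F# = scale degree 5 → V.
Bm: minor triad on B = scale degree 1 → i.

i - VI - iv - V7/V - V - i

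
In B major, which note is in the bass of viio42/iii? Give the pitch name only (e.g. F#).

B

The applied chord viio42/iii is rooted on C##: C##-E#-G#-B.
The figure 42 means third inversion — the seventh is in the bass.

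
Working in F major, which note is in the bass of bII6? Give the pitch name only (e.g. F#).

Bb

bII in F major has root Gb; the chord is Gb-Bb-Db.
The figure 6 means first inversion — the third is in the bass.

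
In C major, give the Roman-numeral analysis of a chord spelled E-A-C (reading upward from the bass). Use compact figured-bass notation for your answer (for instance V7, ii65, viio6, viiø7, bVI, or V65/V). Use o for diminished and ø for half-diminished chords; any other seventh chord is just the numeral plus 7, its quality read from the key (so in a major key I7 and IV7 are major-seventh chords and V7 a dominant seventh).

Stacked in thirds the chord is A-C-E: a minor triad on A.
In C major, A is the submediant; the diatonic minor triad there is vi.
With E in the bass the chord is in second inversion, so the figured bass is 64.

vi64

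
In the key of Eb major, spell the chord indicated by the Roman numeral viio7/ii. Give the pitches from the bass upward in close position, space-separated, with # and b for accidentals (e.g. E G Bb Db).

E G Bb Db

viio7/ii is a secondary leading-tone chord. The target ii is F in Eb major; the applied chord is rooted a semitone below, on E.
Building a fully diminished seventh chord on E gives E-G-Bb-Db.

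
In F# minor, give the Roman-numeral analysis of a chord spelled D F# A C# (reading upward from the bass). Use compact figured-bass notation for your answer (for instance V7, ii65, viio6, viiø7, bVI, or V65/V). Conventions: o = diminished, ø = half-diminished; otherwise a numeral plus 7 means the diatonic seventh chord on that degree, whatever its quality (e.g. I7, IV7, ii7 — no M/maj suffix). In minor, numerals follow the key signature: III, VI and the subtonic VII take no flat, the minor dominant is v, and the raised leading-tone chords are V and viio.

VI7

The pitches D-F#-A-C# form a major seventh chord rooted on D.
In F# minor, D is the submediant; the diatonic major seventh chord there is VI7.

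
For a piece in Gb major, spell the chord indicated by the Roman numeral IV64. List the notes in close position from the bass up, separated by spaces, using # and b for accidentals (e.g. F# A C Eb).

Gb Cb Eb

In Gb major, the fourth degree is Cb, and the diatonic chord built there is a major triad.
Stacking thirds from Cb gives Cb-Eb-Gb.
The figured bass 64 indicates second inversion, placing the fifth (Gb) in the bass: Gb-Cb-Eb.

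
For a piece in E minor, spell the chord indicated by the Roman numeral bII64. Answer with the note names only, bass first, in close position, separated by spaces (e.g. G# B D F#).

C F A

bII64 is the Neapolitan chord — a major triad on the lowered second degree. In E minor that root is F.
So the chord is F-A-C.
With the 64 figure the chord is in second inversion; from the bass C upward in close position it reads C-F-A.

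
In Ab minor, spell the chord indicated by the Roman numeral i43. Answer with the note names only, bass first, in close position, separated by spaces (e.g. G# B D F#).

In Ab minor, the tonic is Ab, and the diatonic chord built there is a minor seventh chord.
That chord is spelled Ab-Cb-Eb-Gb.
With the 43 figure the chord is in second inversion; from the bass Eb upward in close position it reads Eb-Gb-Ab-Cb.

Eb Gb Ab Cb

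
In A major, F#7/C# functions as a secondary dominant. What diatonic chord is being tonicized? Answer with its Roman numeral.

The chord is a dominant seventh chord on F#.
A dominant resolves down a perfect fifth: F# → B. In A major, B is scale degree 2, i.e. ii.

ii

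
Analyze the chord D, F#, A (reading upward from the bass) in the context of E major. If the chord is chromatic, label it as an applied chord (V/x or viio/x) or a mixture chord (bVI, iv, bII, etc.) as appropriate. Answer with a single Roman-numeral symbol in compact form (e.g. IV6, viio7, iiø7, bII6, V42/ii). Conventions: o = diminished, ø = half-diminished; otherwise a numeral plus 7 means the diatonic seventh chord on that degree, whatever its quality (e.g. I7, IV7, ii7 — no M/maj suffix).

bVII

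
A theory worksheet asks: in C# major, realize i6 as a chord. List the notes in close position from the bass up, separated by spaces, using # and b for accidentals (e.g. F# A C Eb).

E G# C#

i6 is the minor tonic, borrowed from the parallel minor. In C# major that root is C#.
So the chord is C#-E-G#.
With the 6 figure the chord is in first inversion; from the bass E upward in close position it reads E-G#-C#.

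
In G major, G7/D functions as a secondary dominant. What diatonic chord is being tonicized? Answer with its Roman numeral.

The chord is a dominant seventh chord on G.
A dominant resolves down a perfect fifth: G → C. In G major, C is scale degree 4, i.e. IV.

IV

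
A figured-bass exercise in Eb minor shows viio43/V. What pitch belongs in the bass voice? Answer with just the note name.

The applied chord viio43/V is rooted on A: A-C-Eb-Gb.
The figure 43 means second inversion — the fifth is in the bass.

Eb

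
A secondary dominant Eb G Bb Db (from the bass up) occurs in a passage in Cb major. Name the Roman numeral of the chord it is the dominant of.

The chord is a dominant seventh chord on Eb.
A dominant resolves down a perfect fifth: Eb → Ab. In Cb major, Ab is scale degree 6, i.e. vi.

vi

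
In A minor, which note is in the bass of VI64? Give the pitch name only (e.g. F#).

C

VI in A minor has root F; the chord is F-A-C.
The figure 64 means second inversion — the fifth is in the bass.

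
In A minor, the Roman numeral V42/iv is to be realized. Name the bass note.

The applied chord V42/iv is rooted on A: A-C#-E-G.
The figure 42 means third inversion — the seventh is in the bass.

G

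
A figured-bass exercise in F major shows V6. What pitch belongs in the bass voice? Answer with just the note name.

V in F major has root C; the chord is C-E-G.
The figure 6 means first inversion — the third is in the bass.

E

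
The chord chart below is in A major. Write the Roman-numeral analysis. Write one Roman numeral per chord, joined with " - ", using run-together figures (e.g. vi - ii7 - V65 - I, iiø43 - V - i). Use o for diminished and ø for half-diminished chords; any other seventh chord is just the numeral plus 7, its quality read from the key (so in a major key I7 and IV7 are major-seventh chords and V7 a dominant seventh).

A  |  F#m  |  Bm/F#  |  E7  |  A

I - vi - ii64 - V7 - I

A has root A, degree 1 in A major, so I.
F#m has root F#, degree 6 in A major, so vi.
Bm/F# has root B, degree 2 in A major, so ii64.
E7: root E is the dominant; dominant seventh chord there is V7.
A has root A, degree 1 in A major, so I.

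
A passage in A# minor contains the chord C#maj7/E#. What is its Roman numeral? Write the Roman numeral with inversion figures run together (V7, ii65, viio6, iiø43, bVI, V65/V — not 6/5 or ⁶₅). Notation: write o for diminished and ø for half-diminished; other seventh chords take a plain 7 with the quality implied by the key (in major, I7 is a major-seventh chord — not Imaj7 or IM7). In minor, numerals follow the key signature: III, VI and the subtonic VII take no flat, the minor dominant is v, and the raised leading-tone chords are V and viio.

Stacked in thirds the chord is C#-E#-G#-B#: a major seventh chord on C#.
In A# minor, C# is the mediant; the diatonic major seventh chord there is III7.
With E# in the bass the chord is in first inversion, so the figured bass is 65.

III65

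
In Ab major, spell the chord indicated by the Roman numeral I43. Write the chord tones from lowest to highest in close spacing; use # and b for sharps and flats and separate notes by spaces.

In Ab major, the tonic is Ab, and the diatonic chord built there is a major seventh chord.
That chord is spelled Ab-C-Eb-G.
With the 43 figure the chord is in second inversion; from the bass Eb upward in close position it reads Eb-G-Ab-C.

Eb G Ab C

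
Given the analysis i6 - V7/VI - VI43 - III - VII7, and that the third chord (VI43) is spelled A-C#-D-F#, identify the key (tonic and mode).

F# minor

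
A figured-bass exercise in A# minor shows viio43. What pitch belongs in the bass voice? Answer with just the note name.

viio in A# minor has root G##; the chord is G##-B#-D#-F#.
The figure 43 means second inversion — the fifth is in the bass.

D#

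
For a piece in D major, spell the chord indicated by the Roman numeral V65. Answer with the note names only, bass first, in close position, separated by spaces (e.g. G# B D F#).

In D major, the dominant is A, and the diatonic chord built there is a dominant seventh chord.
Stacking thirds from A gives A-C#-E-G.
With the 65 figure the chord is in first inversion; from the bass C# upward in close position it reads C#-E-G-A.

C# E G A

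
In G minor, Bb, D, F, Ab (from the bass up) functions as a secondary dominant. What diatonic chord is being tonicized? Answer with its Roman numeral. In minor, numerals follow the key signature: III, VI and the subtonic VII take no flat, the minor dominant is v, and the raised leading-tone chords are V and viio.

VI

The chord is a dominant seventh chord on Bb.
A dominant resolves down a perfect fifth: Bb → Eb. In G minor, Eb is scale degree 6, i.e. VI.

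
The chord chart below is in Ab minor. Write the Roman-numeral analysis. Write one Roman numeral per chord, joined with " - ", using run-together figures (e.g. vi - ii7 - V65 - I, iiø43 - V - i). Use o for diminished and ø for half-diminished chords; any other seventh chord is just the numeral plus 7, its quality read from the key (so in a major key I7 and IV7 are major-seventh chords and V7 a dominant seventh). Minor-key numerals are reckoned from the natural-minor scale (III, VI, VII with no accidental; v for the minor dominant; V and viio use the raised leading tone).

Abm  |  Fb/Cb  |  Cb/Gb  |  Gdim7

i - VI64 - III64 - viio7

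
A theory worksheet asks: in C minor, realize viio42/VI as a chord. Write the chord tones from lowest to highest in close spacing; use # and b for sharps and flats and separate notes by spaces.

Fb G Bb Db

viio42/VI is a secondary leading-tone chord. The target VI is Ab in C minor; the applied chord is rooted a semitone below, on G.
Building a fully diminished seventh chord on G gives G-Bb-Db-Fb.
With the 42 figure the chord is in third inversion; from the bass Fb upward in close position it reads Fb-G-Bb-Db.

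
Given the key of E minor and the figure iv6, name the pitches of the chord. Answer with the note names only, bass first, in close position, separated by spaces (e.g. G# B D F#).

C E A

The numeral's case and figure indicate a minor triad. In E minor its root, the subdominant, is A.
Stacking thirds from A gives A-C-E.
The figured bass 6 indicates first inversion, placing the third (C) in the bass: C-E-A.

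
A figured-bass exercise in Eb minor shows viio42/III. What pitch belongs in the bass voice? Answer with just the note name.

Ebb

The applied chord viio42/III is rooted on F: F-Ab-Cb-Ebb.
The figure 42 means third inversion — the seventh is in the bass.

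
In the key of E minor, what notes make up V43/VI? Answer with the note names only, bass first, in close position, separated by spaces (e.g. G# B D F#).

D F G B

The slash means an applied dominant: we want the dominant of VI. In E minor, VI is C major, and its dominant is built on G.
Building a dominant seventh chord on G gives G-B-D-F.
The figured bass 43 indicates second inversion, placing the fifth (D) in the bass: D-F-G-B.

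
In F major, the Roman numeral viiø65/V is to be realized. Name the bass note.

D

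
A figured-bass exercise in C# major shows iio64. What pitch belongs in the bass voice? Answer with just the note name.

A

iio in C# major has root D#; the chord is D#-F#-A.
The figure 64 means second inversion — the fifth is in the bass.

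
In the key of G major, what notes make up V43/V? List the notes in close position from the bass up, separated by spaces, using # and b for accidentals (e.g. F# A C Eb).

E G A C#

The slash means an applied dominant: we want the dominant of V. In G major, V is D major, and its dominant is built on A.
Building a dominant seventh chord on A gives A-C#-E-G.
The figured bass 43 indicates second inversion, placing the fifth (E) in the bass: E-G-A-C#.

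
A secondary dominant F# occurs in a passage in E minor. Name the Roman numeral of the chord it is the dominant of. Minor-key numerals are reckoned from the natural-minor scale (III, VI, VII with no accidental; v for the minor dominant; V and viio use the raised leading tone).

V

The chord is a major triad on F#.
A dominant resolves down a perfect fifth: F# → B. In E minor, B is scale degree 5, i.e. V.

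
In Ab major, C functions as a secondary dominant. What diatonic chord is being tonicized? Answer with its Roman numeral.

The chord is a major triad on C.
A dominant resolves down a perfect fifth: C → F. In Ab major, F is scale degree 6, i.e. vi.

vi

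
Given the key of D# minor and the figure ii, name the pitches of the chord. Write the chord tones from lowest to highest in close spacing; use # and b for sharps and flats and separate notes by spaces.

Scale degree 2 in D# minor is E#; here the chord built on it is altered to a minor triad. ii is the minor supertonic, borrowed from the parallel major (the Dorian ii).
So the chord is E#-G#-B#.

E# G# B#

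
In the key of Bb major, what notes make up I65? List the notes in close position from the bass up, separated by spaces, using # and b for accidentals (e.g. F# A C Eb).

D F A Bb

In Bb major, scale degree 1 is Bb, and the diatonic chord built there is a major seventh chord.
Stacking thirds from Bb gives Bb-D-F-A.
With the 65 figure the chord is in first inversion; from the bass D upward in close position it reads D-F-A-Bb.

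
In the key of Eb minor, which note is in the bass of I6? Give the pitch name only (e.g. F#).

G

I in Eb minor has root Eb; the chord is Eb-G-Bb.
The figure 6 means first inversion — the third is in the bass.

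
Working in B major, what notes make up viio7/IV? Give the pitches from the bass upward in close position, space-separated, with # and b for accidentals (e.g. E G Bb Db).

D# F# A C

viio7/IV is a secondary leading-tone chord. The target IV is E in B major; the applied chord is rooted a semitone below, on D#.
Building a fully diminished seventh chord on D# gives D#-F#-A-C.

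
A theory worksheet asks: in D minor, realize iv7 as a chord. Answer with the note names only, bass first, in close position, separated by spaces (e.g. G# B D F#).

G Bb D F

The numeral's case and figure indicate a minor seventh chord. In D minor its root, scale degree 4, is G.
Stacking thirds from G gives G-Bb-D-F.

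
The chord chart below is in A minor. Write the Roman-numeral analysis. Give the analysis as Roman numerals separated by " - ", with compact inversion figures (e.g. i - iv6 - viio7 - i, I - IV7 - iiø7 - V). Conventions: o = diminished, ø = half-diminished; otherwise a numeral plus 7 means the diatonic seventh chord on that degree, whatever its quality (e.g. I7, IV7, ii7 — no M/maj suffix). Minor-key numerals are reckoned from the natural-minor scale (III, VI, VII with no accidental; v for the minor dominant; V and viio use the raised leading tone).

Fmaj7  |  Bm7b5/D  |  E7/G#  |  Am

VI7 - iiø65 - V65 - i

Fmaj7 has root F, degree 6 in A minor, so VI7.
Bm7b5/D: root B is the supertonic; half-diminished seventh chord there is iiø65.
E7/G#: root E is the dominant; dominant seventh chord there is V65.
Am: root A is the tonic; minor triad there is i.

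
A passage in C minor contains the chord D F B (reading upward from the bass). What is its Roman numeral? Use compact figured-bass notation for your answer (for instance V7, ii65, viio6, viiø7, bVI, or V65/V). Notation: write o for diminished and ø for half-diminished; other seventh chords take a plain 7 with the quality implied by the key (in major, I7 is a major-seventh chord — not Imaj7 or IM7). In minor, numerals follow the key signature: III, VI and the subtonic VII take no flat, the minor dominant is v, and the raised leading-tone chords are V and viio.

The pitches B-D-F form a diminished triad rooted on B.
B is scale degree 7 in C minor, and a diminished triad on that degree is written viio.
With D in the bass the chord is in first inversion, so the figured bass is 6.

viio6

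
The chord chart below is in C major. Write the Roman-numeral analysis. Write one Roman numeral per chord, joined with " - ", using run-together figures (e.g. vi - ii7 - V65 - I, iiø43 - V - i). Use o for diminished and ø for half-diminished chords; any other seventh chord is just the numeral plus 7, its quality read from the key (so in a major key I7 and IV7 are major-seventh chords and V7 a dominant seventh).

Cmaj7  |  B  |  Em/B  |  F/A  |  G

I7 - V/iii - iii64 - IV6 - V

Cmaj7 has root C, degree 1 in C major, so I7.
B: a major triad on B, the applied dominant of iii → V/iii.
Em/B has root E, degree 3 in C major, so iii64.
F/A has root F, degree 4 in C major, so IV6.
G: major triad on G = scale degree 5 → V.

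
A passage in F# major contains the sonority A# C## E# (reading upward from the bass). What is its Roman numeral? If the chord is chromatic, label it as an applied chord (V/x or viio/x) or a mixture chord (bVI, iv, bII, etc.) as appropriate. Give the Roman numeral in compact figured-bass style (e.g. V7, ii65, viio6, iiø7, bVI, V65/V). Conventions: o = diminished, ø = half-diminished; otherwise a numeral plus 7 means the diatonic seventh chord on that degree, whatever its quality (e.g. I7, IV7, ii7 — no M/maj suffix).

V/vi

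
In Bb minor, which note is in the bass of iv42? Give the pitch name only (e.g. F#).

iv in Bb minor has root Eb; the chord is Eb-Gb-Bb-Db.
The figure 42 means third inversion — the seventh is in the bass.

Db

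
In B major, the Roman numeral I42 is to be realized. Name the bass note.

I in B major has root B; the chord is B-D#-F#-A#.
The figure 42 means third inversion — the seventh is in the bass.

A#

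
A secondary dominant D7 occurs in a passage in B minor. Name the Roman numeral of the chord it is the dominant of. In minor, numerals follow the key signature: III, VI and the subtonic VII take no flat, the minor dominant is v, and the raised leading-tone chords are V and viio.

VI

The chord is a dominant seventh chord on D.
A dominant resolves down a perfect fifth: D → G. In B minor, G is scale degree 6, i.e. VI.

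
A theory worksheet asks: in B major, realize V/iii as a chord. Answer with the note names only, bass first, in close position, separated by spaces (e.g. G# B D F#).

A# C## E#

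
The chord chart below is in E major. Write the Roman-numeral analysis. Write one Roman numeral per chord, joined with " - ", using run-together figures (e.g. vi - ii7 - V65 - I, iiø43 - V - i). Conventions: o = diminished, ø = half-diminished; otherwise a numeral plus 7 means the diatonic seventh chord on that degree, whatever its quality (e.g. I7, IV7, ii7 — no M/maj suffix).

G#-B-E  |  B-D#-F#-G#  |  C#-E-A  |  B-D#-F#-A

I6 - iii65 - IV6 - V7

G#-B-E has root E, degree 1 in E major, so I6.
B-D#-F#-G# has root G#, degree 3 in E major, so iii65.
C#-E-A: major triad on A = scale degree 4 → IV6.
B-D#-F#-A: root B is the dominant; dominant seventh chord there is V7.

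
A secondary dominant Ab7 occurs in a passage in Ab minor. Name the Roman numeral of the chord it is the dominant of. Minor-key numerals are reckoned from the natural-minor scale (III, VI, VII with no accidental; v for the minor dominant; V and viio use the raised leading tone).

iv

The chord is a dominant seventh chord on Ab.
A dominant resolves down a perfect fifth: Ab → Db. In Ab minor, Db is scale degree 4, i.e. iv.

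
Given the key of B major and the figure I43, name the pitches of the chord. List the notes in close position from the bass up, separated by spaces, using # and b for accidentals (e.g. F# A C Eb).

F# A# B D#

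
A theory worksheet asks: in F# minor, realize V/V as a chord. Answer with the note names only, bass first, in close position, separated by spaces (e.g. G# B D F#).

G# B# D#

The slash means an applied dominant: we want the dominant of V. In F# minor, V is C# major, and its dominant is built on G#.
Building a major triad on G# gives G#-B#-D#.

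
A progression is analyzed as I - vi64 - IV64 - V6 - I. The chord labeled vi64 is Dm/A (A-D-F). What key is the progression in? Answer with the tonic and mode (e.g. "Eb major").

The anchor chord is a minor triad on D, labeled vi64.
If D is scale degree 6 and the mode makes that degree carry a minor triad, the tonic is F and the mode is major.

F major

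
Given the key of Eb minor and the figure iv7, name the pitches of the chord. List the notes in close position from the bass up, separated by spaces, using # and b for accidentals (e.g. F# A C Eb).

Ab Cb Eb Gb

The numeral's case and figure indicate a minor seventh chord. In Eb minor its root, the fourth degree, is Ab.
Stacking thirds from Ab gives Ab-Cb-Eb-Gb.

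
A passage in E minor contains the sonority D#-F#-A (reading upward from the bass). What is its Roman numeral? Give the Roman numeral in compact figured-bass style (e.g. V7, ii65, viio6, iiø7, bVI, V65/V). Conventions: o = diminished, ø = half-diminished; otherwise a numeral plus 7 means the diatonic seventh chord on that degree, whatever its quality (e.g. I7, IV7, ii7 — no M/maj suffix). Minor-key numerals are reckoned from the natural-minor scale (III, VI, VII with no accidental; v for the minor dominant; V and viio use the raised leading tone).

viio

The pitches D#-F#-A form a diminished triad rooted on D#.
In E minor, D# is the leading tone; the diatonic diminished triad there is viio.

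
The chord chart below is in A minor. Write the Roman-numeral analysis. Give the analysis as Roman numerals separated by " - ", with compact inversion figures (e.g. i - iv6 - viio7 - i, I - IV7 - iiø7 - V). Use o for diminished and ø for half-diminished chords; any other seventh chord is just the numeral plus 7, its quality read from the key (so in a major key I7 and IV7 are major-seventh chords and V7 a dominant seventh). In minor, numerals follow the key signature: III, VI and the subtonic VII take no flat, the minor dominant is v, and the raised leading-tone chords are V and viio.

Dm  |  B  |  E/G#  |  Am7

Dm: minor triad on D = scale degree 4 → iv.
B: chromatic; B is V of V, so V/V.
E/G#: root E is the dominant; major triad there is V6.
Am7 has root A, degree 1 in A minor, so i7.

iv - V/V - V6 - i7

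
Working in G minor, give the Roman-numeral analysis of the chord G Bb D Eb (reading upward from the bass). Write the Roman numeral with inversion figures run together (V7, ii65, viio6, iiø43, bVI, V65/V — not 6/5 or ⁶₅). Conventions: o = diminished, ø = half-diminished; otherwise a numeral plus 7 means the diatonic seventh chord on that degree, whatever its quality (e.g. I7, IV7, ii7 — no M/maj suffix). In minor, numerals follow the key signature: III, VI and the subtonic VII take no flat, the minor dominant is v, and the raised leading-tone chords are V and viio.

VI65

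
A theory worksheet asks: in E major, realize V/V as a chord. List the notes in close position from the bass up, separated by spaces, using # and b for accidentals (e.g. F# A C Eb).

V/V is a secondary dominant — the dominant triad of V. V in E major is B, so the applied chord's root is F#, a perfect fifth above.
Building a major triad on F# gives F#-A#-C#.

F# A# C#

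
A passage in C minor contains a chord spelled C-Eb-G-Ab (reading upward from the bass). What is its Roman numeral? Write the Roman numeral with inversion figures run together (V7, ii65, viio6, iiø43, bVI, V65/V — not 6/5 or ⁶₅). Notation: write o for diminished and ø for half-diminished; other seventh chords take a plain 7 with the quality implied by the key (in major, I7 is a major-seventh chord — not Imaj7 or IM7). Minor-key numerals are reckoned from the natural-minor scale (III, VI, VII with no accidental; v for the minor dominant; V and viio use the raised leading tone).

The pitches Ab-C-Eb-G form a major seventh chord rooted on Ab.
In C minor, Ab is the submediant; the diatonic major seventh chord there is VI7.
With C in the bass the chord is in first inversion, so the figured bass is 65.

VI65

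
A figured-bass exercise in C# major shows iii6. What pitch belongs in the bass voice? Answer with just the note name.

G#

iii in C# major has root E#; the chord is E#-G#-B#.
The figure 6 means first inversion — the third is in the bass.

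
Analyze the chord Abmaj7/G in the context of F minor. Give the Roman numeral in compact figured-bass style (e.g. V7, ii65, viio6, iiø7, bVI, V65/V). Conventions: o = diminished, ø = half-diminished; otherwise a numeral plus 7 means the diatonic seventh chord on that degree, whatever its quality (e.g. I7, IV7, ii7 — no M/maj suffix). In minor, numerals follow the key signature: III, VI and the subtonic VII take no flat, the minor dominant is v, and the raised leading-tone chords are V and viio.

The pitches Ab-C-Eb-G form a major seventh chord rooted on Ab.
In F minor, Ab is the mediant; the diatonic major seventh chord there is III7.
With G in the bass the chord is in third inversion, so the figured bass is 42.

III42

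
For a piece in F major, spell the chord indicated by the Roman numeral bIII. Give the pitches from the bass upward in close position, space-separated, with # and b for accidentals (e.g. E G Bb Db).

Ab C Eb

Scale degree 3 in F major is A; lowering it a half step gives Ab. bIII is a major triad on the lowered third degree, borrowed from the parallel minor.
So the chord is Ab-C-Eb.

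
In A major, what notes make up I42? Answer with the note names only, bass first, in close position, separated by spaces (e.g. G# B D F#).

G# A C# E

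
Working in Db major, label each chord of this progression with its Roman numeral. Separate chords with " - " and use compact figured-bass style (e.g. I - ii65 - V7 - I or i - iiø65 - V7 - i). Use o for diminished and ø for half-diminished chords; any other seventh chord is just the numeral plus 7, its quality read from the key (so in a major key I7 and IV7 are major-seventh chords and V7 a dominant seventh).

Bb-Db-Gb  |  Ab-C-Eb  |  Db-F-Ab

IV6 - V - I

Bb-Db-Gb has root Gb, degree 4 in Db major, so IV6.
Ab-C-Eb has root Ab, degree 5 in Db major, so V.
Db-F-Ab: major triad on Db = scale degree 1 → I.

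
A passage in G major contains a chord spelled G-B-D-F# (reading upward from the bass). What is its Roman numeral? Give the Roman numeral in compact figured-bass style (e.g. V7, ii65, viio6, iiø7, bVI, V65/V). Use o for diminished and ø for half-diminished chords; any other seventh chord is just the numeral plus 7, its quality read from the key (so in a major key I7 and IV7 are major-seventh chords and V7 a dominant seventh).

I7

The pitches G-B-D-F# form a major seventh chord rooted on G.
G is scale degree 1 in G major, and a major seventh chord on that degree is written I7.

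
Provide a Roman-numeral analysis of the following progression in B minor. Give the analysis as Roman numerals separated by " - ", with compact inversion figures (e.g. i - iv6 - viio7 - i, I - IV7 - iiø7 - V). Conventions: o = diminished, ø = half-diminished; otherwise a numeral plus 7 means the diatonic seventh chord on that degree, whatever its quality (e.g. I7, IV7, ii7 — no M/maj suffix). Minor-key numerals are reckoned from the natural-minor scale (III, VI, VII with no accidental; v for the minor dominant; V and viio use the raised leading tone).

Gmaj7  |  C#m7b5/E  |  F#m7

VI7 - iiø65 - v7

Gmaj7: root G is the submediant; major seventh chord there is VI7.
C#m7b5/E: half-diminished seventh chord on C# = scale degree 2 → iiø65.
F#m7: minor seventh chord on F# = scale degree 5 → v7.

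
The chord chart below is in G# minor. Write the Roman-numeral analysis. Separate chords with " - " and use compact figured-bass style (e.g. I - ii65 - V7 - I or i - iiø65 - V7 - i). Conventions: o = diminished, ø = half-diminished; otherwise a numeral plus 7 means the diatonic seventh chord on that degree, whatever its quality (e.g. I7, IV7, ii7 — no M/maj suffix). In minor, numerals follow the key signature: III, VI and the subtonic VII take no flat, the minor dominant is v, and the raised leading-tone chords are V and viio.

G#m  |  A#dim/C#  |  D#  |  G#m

G#m: minor triad on G# = scale degree 1 → i.
A#dim/C# has root A#, degree 2 in G# minor, so iio6.
D#: root D# is the dominant; major triad there is V.
G#m has root G#, degree 1 in G# minor, so i.

i - iio6 - V - i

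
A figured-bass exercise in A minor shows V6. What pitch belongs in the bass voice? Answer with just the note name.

V in A minor has root E; the chord is E-G#-B.
The figure 6 means first inversion — the third is in the bass.

G#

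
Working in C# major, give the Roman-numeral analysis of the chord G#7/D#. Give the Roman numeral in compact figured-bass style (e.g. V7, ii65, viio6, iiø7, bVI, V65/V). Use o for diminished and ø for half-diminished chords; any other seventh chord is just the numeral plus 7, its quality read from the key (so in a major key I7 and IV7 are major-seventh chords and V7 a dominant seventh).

V43

The pitches G#-B#-D#-F# form a dominant seventh chord rooted on G#.
G# is scale degree 5 in C# major, and a dominant seventh chord on that degree is written V7.
With D# in the bass the chord is in second inversion, so the figured bass is 43.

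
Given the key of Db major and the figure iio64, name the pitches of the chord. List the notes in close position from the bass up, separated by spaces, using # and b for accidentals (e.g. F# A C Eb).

Scale degree 2 in Db major is Eb; here the chord built on it is altered to a diminished triad. iio64 is the diminished supertonic triad, borrowed from the parallel minor.
So the chord is Eb-Gb-Bbb, a diminished triad.
With the 64 figure the chord is in second inversion; from the bass Bbb upward in close position it reads Bbb-Eb-Gb.

Bbb Eb Gb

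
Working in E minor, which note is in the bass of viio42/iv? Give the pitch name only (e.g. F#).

The applied chord viio42/iv is rooted on G#: G#-B-D-F.
The figure 42 means third inversion — the seventh is in the bass.

F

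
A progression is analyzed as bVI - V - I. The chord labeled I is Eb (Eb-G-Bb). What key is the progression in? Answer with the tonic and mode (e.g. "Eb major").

The chord Eb is a major triad rooted on Eb; its label is I.
If Eb is scale degree 1 and the mode makes that degree carry a major triad, the tonic is Eb and the mode is major.

Eb major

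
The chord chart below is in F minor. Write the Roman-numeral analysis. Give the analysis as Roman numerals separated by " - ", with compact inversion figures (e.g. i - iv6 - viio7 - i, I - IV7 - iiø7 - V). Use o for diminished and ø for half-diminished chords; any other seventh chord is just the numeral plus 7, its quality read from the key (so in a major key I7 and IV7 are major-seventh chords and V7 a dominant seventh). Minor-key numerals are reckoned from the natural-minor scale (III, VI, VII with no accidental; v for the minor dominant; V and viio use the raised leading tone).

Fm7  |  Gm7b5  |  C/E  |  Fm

i7 - iiø7 - V6 - i

Fm7 has root F, degree 1 in F minor, so i7.
Gm7b5: half-diminished seventh chord on G = scale degree 2 → iiø7.
C/E has root C, degree 5 in F minor, so V6.
Fm: minor triad on F = scale degree 1 → i.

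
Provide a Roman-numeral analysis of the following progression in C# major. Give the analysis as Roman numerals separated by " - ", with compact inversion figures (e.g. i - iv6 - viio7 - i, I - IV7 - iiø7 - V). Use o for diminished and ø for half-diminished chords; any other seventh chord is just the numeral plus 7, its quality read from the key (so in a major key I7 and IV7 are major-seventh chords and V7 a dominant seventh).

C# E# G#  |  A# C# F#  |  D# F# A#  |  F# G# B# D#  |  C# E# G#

C#-E#-G# has root C#, degree 1 in C# major, so I.
A#-C#-F#: root F# is the subdominant; major triad there is IV6.
D#-F#-A# has root D#, degree 2 in C# major, so ii.
F#-G#-B#-D#: dominant seventh chord on G# = scale degree 5 → V42.
C#-E#-G#: major triad on C# = scale degree 1 → I.

I - IV6 - ii - V42 - I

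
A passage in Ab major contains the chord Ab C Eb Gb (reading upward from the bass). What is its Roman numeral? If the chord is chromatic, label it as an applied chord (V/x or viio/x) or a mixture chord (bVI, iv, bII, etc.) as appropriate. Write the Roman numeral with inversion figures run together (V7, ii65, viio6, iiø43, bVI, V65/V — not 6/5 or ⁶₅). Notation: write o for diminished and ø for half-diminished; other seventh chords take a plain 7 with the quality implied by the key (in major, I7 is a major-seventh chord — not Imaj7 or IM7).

V7/IV

The pitches Ab-C-Eb-Gb form a dominant seventh chord rooted on Ab.
Ab is not a diatonic chord root with this quality in Ab major, but it lies a perfect fifth above Db (IV), so the chord functions as an applied dominant of IV.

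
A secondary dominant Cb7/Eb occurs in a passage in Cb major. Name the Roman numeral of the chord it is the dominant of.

IV

The chord is a dominant seventh chord on Cb.
A dominant resolves down a perfect fifth: Cb → Fb. In Cb major, Fb is scale degree 4, i.e. IV.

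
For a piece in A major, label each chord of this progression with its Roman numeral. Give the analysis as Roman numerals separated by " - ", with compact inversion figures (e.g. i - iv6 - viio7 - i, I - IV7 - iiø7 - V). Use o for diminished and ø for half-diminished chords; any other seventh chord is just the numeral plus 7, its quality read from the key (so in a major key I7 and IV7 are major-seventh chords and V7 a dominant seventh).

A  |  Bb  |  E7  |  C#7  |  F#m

A: root A is the tonic; major triad there is I.
Bb: Bb with this quality isn't in the key; a major triad on b2 is the Neapolitan chord, bII.
E7: root E is the dominant; dominant seventh chord there is V7.
C#7 is the secondary dominant of vi (dominant seventh chord on C#): V7/vi.
F#m: minor triad on F# = scale degree 6 → vi.

I - bII - V7 - V7/vi - vi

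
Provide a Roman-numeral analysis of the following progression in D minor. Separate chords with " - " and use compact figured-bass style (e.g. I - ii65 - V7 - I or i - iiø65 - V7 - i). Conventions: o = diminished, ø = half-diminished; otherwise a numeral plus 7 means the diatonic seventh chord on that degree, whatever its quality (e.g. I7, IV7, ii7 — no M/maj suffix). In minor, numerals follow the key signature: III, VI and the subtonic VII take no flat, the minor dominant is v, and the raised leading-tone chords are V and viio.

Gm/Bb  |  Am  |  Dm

Gm/Bb: root G is the subdominant; minor triad there is iv6.
Am: minor triad on A = scale degree 5 → v.
Dm: root D is the tonic; minor triad there is i.

iv6 - v - i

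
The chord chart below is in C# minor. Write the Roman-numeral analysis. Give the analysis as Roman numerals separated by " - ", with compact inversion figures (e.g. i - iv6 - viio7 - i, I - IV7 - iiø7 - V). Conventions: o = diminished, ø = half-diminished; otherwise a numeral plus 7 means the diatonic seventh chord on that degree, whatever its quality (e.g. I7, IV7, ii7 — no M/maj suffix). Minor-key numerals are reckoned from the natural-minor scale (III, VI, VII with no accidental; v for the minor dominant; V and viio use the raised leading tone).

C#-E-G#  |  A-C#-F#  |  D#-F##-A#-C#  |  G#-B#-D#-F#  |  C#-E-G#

C#-E-G#: minor triad on C# = scale degree 1 → i.
A-C#-F#: root F# is the subdominant; minor triad there is iv6.
D#-F##-A#-C# is the secondary dominant of V (dominant seventh chord on D#): V7/V.
G#-B#-D#-F#: root G# is the dominant; dominant seventh chord there is V7.
C#-E-G#: minor triad on C# = scale degree 1 → i.

i - iv6 - V7/V - V7 - i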